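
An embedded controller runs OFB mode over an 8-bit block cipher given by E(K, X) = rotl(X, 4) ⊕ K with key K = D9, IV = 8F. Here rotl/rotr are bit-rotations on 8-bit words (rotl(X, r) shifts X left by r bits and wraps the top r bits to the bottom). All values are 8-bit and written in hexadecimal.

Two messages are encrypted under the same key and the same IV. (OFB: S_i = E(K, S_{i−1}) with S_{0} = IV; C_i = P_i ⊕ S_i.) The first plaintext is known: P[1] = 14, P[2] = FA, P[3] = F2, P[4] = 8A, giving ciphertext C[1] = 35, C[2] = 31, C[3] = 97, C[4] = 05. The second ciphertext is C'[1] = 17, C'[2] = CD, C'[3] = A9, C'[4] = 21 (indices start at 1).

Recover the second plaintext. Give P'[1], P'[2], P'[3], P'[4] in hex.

In OFB with a reused IV, both messages share the same keystream S_i, so C_i ⊕ C'_i = P_i ⊕ P'_i and thus P'_i = P_i ⊕ C_i ⊕ C'_i.
P'[1]: 14 ⊕ 35 ⊕ 17 = 36.
P'[2]: FA ⊕ 31 ⊕ CD = 06.
P'[3]: F2 ⊕ 97 ⊕ A9 = CC.
P'[4]: 8A ⊕ 05 ⊕ 21 = AE.

P'[1] = 36, P'[2] = 06, P'[3] = CC, P'[4] = AE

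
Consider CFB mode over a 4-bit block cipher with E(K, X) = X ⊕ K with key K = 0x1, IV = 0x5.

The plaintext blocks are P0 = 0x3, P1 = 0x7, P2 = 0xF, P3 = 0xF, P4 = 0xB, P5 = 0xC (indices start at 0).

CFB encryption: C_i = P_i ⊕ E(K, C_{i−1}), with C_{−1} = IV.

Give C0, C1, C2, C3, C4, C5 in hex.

C0 = 0x7, C1 = 0x1, C2 = 0xF, C3 = 0x1, C4 = 0xB, C5 = 0x6

C0: E(K, 0x5) = 0x4; 0x3 ⊕ 0x4 = 0x7.
C1: E(K, 0x7) = 0x6; 0x7 ⊕ 0x6 = 0x1.
C2: E(K, 0x1) = 0x0; 0xF ⊕ 0x0 = 0xF.
C3: E(K, 0xF) = 0xE; 0xF ⊕ 0xE = 0x1.
C4: E(K, 0x1) = 0x0; 0xB ⊕ 0x0 = 0xB.
C5: E(K, 0xB) = 0xA; 0xC ⊕ 0xA = 0x6.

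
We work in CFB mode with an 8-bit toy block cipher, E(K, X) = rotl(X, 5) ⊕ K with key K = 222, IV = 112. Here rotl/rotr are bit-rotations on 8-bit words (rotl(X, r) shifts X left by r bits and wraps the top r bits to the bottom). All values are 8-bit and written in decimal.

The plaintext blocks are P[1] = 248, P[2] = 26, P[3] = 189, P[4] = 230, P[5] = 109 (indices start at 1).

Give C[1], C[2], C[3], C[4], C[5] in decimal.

C[1] = 40, C[2] = 193, C[3] = 91, C[4] = 83, C[5] = 217

CFB encryption: C_i = P_i ⊕ E(K, C_{i−1}), with C_{0} = IV.
C[1]: E(K, 112) = 208; 248 ⊕ 208 = 40.
C[2]: E(K, 40) = 219; 26 ⊕ 219 = 193.
C[3]: E(K, 193) = 230; 189 ⊕ 230 = 91.
C[4]: E(K, 91) = 181; 230 ⊕ 181 = 83.
C[5]: E(K, 83) = 180; 109 ⊕ 180 = 217.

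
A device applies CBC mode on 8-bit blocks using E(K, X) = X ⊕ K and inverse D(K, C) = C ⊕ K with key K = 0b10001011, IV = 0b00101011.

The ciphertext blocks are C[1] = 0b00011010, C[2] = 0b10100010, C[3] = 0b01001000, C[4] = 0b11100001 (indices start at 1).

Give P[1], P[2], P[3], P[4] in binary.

CBC decryption: P_i = D(K, C_i) ⊕ C_{i−1}, with C_{0} = IV.
P[1]: D(K, 0b00011010) = 0b10010001; 0b10010001 ⊕ 0b00101011 = 0b10111010.
P[2]: D(K, 0b10100010) = 0b00101001; 0b00101001 ⊕ 0b00011010 = 0b00110011.
P[3]: D(K, 0b01001000) = 0b11000011; 0b11000011 ⊕ 0b10100010 = 0b01100001.
P[4]: D(K, 0b11100001) = 0b01101010; 0b01101010 ⊕ 0b01001000 = 0b00100010.

P[1] = 0b10111010, P[2] = 0b00110011, P[3] = 0b01100001, P[4] = 0b00100010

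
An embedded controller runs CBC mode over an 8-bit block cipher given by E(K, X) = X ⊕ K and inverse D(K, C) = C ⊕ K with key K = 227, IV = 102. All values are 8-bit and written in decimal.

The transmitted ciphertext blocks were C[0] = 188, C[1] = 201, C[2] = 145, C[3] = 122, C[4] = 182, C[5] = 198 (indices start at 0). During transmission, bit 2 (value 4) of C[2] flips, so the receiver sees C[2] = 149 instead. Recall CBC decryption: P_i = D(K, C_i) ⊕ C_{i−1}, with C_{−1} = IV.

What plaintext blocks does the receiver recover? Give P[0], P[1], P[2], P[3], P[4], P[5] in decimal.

Only C[2] changed, to 149. In CBC, a change in C_i garbles P_i and flips the same bit in P_{i+1}. Decrypting the received ciphertext:
P[0]: D(K, 188) = 95; 95 ⊕ 102 = 57.
P[1]: D(K, 201) = 42; 42 ⊕ 188 = 150.
P[2]: D(K, 149) = 118; 118 ⊕ 201 = 191.
P[3]: D(K, 122) = 153; 153 ⊕ 149 = 12.
P[4]: D(K, 182) = 85; 85 ⊕ 122 = 47.
P[5]: D(K, 198) = 37; 37 ⊕ 182 = 147.
Blocks that differ from the original plaintext: P[2], P[3].

P[0] = 57, P[1] = 150, P[2] = 191, P[3] = 12, P[4] = 47, P[5] = 147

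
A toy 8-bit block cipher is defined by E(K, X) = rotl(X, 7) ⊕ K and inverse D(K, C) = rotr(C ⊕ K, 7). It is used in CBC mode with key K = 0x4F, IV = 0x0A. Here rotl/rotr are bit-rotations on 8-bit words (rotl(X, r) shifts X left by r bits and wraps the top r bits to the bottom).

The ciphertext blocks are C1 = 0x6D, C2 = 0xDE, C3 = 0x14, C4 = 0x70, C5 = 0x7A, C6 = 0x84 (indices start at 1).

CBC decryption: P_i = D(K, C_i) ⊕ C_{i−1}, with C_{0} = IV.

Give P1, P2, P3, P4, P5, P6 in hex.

P1 = 0x4E, P2 = 0x4E, P3 = 0x68, P4 = 0x6A, P5 = 0x1A, P6 = 0xED

P1: D(K, 0x6D) = 0x44; 0x44 ⊕ 0x0A = 0x4E.
P2: D(K, 0xDE) = 0x23; 0x23 ⊕ 0x6D = 0x4E.
P3: D(K, 0x14) = 0xB6; 0xB6 ⊕ 0xDE = 0x68.
P4: D(K, 0x70) = 0x7E; 0x7E ⊕ 0x14 = 0x6A.
P5: D(K, 0x7A) = 0x6A; 0x6A ⊕ 0x70 = 0x1A.
P6: D(K, 0x84) = 0x97; 0x97 ⊕ 0x7A = 0xED.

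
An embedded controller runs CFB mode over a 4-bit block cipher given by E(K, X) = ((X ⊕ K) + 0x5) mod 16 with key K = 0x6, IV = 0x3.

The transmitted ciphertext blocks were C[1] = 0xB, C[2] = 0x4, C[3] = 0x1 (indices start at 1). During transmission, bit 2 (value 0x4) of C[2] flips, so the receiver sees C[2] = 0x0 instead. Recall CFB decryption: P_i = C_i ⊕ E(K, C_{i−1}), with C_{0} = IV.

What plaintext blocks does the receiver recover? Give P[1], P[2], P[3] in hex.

Only C[2] changed, to 0x0. In CFB, a change in C_i flips the same bit in P_i and garbles P_{i+1}. Decrypting the received ciphertext:
P[1]: E(K, 0x3) = 0xA; 0xB ⊕ 0xA = 0x1.
P[2]: E(K, 0xB) = 0x2; 0x0 ⊕ 0x2 = 0x2.
P[3]: E(K, 0x0) = 0xB; 0x1 ⊕ 0xB = 0xA.
Blocks that differ from the original plaintext: P[2], P[3].

P[1] = 0x1, P[2] = 0x2, P[3] = 0xA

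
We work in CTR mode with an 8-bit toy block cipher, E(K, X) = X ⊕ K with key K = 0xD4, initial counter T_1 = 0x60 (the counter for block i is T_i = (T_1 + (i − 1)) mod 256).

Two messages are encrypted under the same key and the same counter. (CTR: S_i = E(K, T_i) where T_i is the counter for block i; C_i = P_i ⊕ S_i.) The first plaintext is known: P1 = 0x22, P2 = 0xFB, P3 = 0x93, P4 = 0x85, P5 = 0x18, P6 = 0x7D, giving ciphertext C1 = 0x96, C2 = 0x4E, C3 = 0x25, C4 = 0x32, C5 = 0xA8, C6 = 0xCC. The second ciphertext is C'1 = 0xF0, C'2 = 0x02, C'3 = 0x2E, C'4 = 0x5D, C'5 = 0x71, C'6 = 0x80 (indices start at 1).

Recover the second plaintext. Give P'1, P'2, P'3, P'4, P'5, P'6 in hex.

In CTR with a reused counter, both messages share the same keystream S_i, so C_i ⊕ C'_i = P_i ⊕ P'_i and thus P'_i = P_i ⊕ C_i ⊕ C'_i.
P'1: 0x22 ⊕ 0x96 ⊕ 0xF0 = 0x44.
P'2: 0xFB ⊕ 0x4E ⊕ 0x02 = 0xB7.
P'3: 0x93 ⊕ 0x25 ⊕ 0x2E = 0x98.
P'4: 0x85 ⊕ 0x32 ⊕ 0x5D = 0xEA.
P'5: 0x18 ⊕ 0xA8 ⊕ 0x71 = 0xC1.
P'6: 0x7D ⊕ 0xCC ⊕ 0x80 = 0x31.

P'1 = 0x44, P'2 = 0xB7, P'3 = 0x98, P'4 = 0xEA, P'5 = 0xC1, P'6 = 0x31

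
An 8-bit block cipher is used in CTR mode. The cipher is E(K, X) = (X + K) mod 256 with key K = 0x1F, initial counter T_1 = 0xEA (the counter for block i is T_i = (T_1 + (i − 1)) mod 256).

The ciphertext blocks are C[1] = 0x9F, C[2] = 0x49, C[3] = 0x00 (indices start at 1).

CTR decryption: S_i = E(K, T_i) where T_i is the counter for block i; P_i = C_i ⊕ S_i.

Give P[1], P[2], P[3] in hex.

P[1] = 0x96, P[2] = 0x43, P[3] = 0x0B

P[1]: T = 0xEA, S = E(K, T) = 0x09; 0x9F ⊕ 0x09 = 0x96.
P[2]: T = 0xEB, S = E(K, T) = 0x0A; 0x49 ⊕ 0x0A = 0x43.
P[3]: T = 0xEC, S = E(K, T) = 0x0B; 0x00 ⊕ 0x0B = 0x0B.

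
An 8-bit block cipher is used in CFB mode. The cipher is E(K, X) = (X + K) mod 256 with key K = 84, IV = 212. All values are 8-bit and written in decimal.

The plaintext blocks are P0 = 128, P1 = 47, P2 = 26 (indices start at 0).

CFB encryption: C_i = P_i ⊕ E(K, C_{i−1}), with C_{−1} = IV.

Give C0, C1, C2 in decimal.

C0: E(K, 212) = 40; 128 ⊕ 40 = 168.
C1: E(K, 168) = 252; 47 ⊕ 252 = 211.
C2: E(K, 211) = 39; 26 ⊕ 39 = 61.

C0 = 168, C1 = 211, C2 = 61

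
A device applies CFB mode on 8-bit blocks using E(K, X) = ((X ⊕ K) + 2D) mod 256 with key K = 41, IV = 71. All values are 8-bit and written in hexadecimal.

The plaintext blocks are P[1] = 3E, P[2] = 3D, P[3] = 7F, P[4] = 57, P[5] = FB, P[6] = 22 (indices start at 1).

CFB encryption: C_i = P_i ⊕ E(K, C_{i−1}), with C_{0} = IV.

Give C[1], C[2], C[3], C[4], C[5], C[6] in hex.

C[1]: E(K, 71) = 5D; 3E ⊕ 5D = 63.
C[2]: E(K, 63) = 4F; 3D ⊕ 4F = 72.
C[3]: E(K, 72) = 60; 7F ⊕ 60 = 1F.
C[4]: E(K, 1F) = 8B; 57 ⊕ 8B = DC.
C[5]: E(K, DC) = CA; FB ⊕ CA = 31.
C[6]: E(K, 31) = 9D; 22 ⊕ 9D = BF.

C[1] = 63, C[2] = 72, C[3] = 1F, C[4] = DC, C[5] = 31, C[6] = BF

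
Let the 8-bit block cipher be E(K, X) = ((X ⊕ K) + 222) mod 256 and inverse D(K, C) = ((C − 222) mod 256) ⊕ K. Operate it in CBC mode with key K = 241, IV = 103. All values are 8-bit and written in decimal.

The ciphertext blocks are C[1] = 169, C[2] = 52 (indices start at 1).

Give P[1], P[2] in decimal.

P[1] = 93, P[2] = 14

CBC decryption: P_i = D(K, C_i) ⊕ C_{i−1}, with C_{0} = IV.
P[1]: D(K, 169) = 58; 58 ⊕ 103 = 93.
P[2]: D(K, 52) = 167; 167 ⊕ 169 = 14.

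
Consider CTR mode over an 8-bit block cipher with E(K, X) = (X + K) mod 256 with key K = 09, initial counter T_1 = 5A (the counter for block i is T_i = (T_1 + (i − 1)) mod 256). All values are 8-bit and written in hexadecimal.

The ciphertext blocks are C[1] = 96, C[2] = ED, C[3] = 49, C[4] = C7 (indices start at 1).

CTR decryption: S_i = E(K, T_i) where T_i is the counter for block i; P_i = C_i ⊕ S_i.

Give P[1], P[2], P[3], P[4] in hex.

P[1]: T = 5A, S = E(K, T) = 63; 96 ⊕ 63 = F5.
P[2]: T = 5B, S = E(K, T) = 64; ED ⊕ 64 = 89.
P[3]: T = 5C, S = E(K, T) = 65; 49 ⊕ 65 = 2C.
P[4]: T = 5D, S = E(K, T) = 66; C7 ⊕ 66 = A1.

P[1] = F5, P[2] = 89, P[3] = 2C, P[4] = A1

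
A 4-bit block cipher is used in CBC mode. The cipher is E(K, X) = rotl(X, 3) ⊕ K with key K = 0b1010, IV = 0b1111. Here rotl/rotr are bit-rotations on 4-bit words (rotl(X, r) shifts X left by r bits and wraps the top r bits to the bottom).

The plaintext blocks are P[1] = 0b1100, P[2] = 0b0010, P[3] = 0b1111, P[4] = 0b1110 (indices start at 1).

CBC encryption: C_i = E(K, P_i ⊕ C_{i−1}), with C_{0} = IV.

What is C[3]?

C[1]: P[1] ⊕ 0b1111 = 0b0011; E(K, 0b0011) = 0b0011.
C[2]: P[2] ⊕ 0b0011 = 0b0001; E(K, 0b0001) = 0b0010.
C[3]: P[3] ⊕ 0b0010 = 0b1101; E(K, 0b1101) = 0b0100.

C[3] = 0b0100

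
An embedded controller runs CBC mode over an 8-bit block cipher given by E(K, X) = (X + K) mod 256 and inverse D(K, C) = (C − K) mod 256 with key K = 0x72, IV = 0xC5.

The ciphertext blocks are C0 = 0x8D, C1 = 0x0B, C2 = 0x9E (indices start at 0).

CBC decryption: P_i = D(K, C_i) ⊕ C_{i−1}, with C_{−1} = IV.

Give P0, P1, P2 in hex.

P0 = 0xDE, P1 = 0x14, P2 = 0x27

P0: D(K, 0x8D) = 0x1B; 0x1B ⊕ 0xC5 = 0xDE.
P1: D(K, 0x0B) = 0x99; 0x99 ⊕ 0x8D = 0x14.
P2: D(K, 0x9E) = 0x2C; 0x2C ⊕ 0x0B = 0x27.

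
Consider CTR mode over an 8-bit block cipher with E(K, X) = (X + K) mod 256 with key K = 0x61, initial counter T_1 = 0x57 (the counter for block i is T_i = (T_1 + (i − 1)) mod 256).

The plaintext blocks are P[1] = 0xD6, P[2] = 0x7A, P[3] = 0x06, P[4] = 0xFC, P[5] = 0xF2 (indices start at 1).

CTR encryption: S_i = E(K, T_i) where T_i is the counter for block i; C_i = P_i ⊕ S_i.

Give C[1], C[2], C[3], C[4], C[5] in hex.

C[1]: T = 0x57, S = E(K, T) = 0xB8; 0xD6 ⊕ 0xB8 = 0x6E.
C[2]: T = 0x58, S = E(K, T) = 0xB9; 0x7A ⊕ 0xB9 = 0xC3.
C[3]: T = 0x59, S = E(K, T) = 0xBA; 0x06 ⊕ 0xBA = 0xBC.
C[4]: T = 0x5A, S = E(K, T) = 0xBB; 0xFC ⊕ 0xBB = 0x47.
C[5]: T = 0x5B, S = E(K, T) = 0xBC; 0xF2 ⊕ 0xBC = 0x4E.

C[1] = 0x6E, C[2] = 0xC3, C[3] = 0xBC, C[4] = 0x47, C[5] = 0x4E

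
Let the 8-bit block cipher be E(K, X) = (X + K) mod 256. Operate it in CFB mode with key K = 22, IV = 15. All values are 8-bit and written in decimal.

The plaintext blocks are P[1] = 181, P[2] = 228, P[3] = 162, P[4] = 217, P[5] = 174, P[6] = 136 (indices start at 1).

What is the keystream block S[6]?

CFB encryption: C_i = P_i ⊕ E(K, C_{i−1}), with C_{0} = IV.
C[1]: E(K, 15) = 37; 181 ⊕ 37 = 144.
C[2]: E(K, 144) = 166; 228 ⊕ 166 = 66.
C[3]: E(K, 66) = 88; 162 ⊕ 88 = 250.
C[4]: E(K, 250) = 16; 217 ⊕ 16 = 201.
C[5]: E(K, 201) = 223; 174 ⊕ 223 = 113.
C[6]: E(K, 113) = 135; 136 ⊕ 135 = 15.
So S[6] = 135.

135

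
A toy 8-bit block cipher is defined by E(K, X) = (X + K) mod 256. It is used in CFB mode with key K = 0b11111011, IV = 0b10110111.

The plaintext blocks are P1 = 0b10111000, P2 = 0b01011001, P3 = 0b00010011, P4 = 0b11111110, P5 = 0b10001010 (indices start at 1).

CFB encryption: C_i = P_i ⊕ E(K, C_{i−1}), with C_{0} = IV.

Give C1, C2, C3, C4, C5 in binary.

C1 = 0b00001010, C2 = 0b01011100, C3 = 0b01000100, C4 = 0b11000001, C5 = 0b00110110

C1: E(K, 0b10110111) = 0b10110010; 0b10111000 ⊕ 0b10110010 = 0b00001010.
C2: E(K, 0b00001010) = 0b00000101; 0b01011001 ⊕ 0b00000101 = 0b01011100.
C3: E(K, 0b01011100) = 0b01010111; 0b00010011 ⊕ 0b01010111 = 0b01000100.
C4: E(K, 0b01000100) = 0b00111111; 0b11111110 ⊕ 0b00111111 = 0b11000001.
C5: E(K, 0b11000001) = 0b10111100; 0b10001010 ⊕ 0b10111100 = 0b00110110.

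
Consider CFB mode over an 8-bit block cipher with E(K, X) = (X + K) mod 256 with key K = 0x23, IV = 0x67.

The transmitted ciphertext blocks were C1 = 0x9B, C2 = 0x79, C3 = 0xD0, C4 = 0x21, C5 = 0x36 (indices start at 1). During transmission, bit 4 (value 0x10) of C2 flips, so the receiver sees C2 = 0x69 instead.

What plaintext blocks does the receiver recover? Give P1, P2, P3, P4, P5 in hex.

CFB decryption: P_i = C_i ⊕ E(K, C_{i−1}), with C_{0} = IV.
Only C2 changed, to 0x69. In CFB, a change in C_i flips the same bit in P_i and garbles P_{i+1}. Decrypting the received ciphertext:
P1: E(K, 0x67) = 0x8A; 0x9B ⊕ 0x8A = 0x11.
P2: E(K, 0x9B) = 0xBE; 0x69 ⊕ 0xBE = 0xD7.
P3: E(K, 0x69) = 0x8C; 0xD0 ⊕ 0x8C = 0x5C.
P4: E(K, 0xD0) = 0xF3; 0x21 ⊕ 0xF3 = 0xD2.
P5: E(K, 0x21) = 0x44; 0x36 ⊕ 0x44 = 0x72.
Blocks that differ from the original plaintext: P2, P3.

P1 = 0x11, P2 = 0xD7, P3 = 0x5C, P4 = 0xD2, P5 = 0x72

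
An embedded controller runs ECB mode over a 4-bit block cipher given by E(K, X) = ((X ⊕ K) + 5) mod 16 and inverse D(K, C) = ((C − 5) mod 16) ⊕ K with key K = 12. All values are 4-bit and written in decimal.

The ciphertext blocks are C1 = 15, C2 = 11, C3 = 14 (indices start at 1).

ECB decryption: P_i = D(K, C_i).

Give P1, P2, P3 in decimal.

P1: D(K, 15) = 6.
P2: D(K, 11) = 10.
P3: D(K, 14) = 5.

P1 = 6, P2 = 10, P3 = 5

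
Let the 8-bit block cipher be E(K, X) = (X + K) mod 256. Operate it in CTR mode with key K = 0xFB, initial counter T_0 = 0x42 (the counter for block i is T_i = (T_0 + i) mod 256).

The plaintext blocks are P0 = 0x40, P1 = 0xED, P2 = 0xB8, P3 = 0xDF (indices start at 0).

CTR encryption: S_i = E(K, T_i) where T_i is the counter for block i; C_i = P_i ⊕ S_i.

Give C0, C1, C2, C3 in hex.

C0: T = 0x42, S = E(K, T) = 0x3D; 0x40 ⊕ 0x3D = 0x7D.
C1: T = 0x43, S = E(K, T) = 0x3E; 0xED ⊕ 0x3E = 0xD3.
C2: T = 0x44, S = E(K, T) = 0x3F; 0xB8 ⊕ 0x3F = 0x87.
C3: T = 0x45, S = E(K, T) = 0x40; 0xDF ⊕ 0x40 = 0x9F.

C0 = 0x7D, C1 = 0xD3, C2 = 0x87, C3 = 0x9F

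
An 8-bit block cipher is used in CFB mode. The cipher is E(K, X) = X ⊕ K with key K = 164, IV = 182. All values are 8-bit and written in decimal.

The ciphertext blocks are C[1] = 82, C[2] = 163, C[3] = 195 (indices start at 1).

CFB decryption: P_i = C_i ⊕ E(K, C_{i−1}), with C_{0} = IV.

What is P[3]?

P[3]: E(K, 163) = 7; 195 ⊕ 7 = 196.

P[3] = 196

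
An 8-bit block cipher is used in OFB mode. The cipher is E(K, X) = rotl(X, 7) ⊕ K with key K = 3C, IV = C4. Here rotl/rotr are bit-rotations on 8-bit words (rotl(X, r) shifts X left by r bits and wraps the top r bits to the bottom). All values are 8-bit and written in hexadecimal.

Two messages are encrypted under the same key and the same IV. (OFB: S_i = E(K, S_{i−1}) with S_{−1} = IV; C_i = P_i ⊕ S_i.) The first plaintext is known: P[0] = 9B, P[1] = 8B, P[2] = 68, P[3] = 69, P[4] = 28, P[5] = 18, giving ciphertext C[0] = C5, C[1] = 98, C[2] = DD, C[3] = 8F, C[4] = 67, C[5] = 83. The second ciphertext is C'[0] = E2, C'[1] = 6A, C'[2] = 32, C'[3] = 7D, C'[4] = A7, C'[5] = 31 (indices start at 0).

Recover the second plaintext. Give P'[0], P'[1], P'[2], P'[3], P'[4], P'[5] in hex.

P'[0] = BC, P'[1] = 79, P'[2] = 87, P'[3] = 9B, P'[4] = E8, P'[5] = AA

In OFB with a reused IV, both messages share the same keystream S_i, so C_i ⊕ C'_i = P_i ⊕ P'_i and thus P'_i = P_i ⊕ C_i ⊕ C'_i.
P'[0]: 9B ⊕ C5 ⊕ E2 = BC.
P'[1]: 8B ⊕ 98 ⊕ 6A = 79.
P'[2]: 68 ⊕ DD ⊕ 32 = 87.
P'[3]: 69 ⊕ 8F ⊕ 7D = 9B.
P'[4]: 28 ⊕ 67 ⊕ A7 = E8.
P'[5]: 18 ⊕ 83 ⊕ 31 = AA.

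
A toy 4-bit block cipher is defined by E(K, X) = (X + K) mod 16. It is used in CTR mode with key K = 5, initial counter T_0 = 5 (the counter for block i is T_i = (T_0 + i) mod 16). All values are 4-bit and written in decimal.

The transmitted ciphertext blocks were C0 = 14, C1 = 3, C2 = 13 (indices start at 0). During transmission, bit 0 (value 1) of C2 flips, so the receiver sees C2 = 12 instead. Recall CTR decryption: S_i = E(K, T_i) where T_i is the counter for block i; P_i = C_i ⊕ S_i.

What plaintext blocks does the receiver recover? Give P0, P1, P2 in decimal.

P0 = 4, P1 = 8, P2 = 0

Only C2 changed, to 12. In CTR, a change in C_i flips the same bit in P_i only; the keystream is unaffected. Decrypting the received ciphertext:
P0: T = 5, S = E(K, T) = 10; 14 ⊕ 10 = 4.
P1: T = 6, S = E(K, T) = 11; 3 ⊕ 11 = 8.
P2: T = 7, S = E(K, T) = 12; 12 ⊕ 12 = 0.
Blocks that differ from the original plaintext: P2.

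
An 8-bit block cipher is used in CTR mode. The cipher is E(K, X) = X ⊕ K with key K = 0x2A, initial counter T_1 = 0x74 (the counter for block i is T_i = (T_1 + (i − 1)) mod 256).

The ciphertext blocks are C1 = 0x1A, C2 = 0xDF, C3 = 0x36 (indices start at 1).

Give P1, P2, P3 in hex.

CTR decryption: S_i = E(K, T_i) where T_i is the counter for block i; P_i = C_i ⊕ S_i.
P1: T = 0x74, S = E(K, T) = 0x5E; 0x1A ⊕ 0x5E = 0x44.
P2: T = 0x75, S = E(K, T) = 0x5F; 0xDF ⊕ 0x5F = 0x80.
P3: T = 0x76, S = E(K, T) = 0x5C; 0x36 ⊕ 0x5C = 0x6A.

P1 = 0x44, P2 = 0x80, P3 = 0x6A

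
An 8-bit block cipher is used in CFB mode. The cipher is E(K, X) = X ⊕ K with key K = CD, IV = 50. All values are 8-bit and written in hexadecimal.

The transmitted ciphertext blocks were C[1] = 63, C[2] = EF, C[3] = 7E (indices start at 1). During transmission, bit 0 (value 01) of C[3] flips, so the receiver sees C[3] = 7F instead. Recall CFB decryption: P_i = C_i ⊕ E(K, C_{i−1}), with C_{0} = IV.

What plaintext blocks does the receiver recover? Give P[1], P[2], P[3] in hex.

P[1] = FE, P[2] = 41, P[3] = 5D

Only C[3] changed, to 7F. In CFB, a change in C_i flips the same bit in P_i and garbles P_{i+1}. Decrypting the received ciphertext:
P[1]: E(K, 50) = 9D; 63 ⊕ 9D = FE.
P[2]: E(K, 63) = AE; EF ⊕ AE = 41.
P[3]: E(K, EF) = 22; 7F ⊕ 22 = 5D.
Blocks that differ from the original plaintext: P[3].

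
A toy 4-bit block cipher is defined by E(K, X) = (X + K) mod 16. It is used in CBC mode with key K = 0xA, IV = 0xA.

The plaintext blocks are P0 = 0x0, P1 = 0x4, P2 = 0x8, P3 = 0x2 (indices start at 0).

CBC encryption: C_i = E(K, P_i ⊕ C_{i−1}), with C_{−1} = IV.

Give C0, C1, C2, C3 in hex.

C0 = 0x4, C1 = 0xA, C2 = 0xC, C3 = 0x8

C0: P0 ⊕ 0xA = 0xA; E(K, 0xA) = 0x4.
C1: P1 ⊕ 0x4 = 0x0; E(K, 0x0) = 0xA.
C2: P2 ⊕ 0xA = 0x2; E(K, 0x2) = 0xC.
C3: P3 ⊕ 0xC = 0xE; E(K, 0xE) = 0x8.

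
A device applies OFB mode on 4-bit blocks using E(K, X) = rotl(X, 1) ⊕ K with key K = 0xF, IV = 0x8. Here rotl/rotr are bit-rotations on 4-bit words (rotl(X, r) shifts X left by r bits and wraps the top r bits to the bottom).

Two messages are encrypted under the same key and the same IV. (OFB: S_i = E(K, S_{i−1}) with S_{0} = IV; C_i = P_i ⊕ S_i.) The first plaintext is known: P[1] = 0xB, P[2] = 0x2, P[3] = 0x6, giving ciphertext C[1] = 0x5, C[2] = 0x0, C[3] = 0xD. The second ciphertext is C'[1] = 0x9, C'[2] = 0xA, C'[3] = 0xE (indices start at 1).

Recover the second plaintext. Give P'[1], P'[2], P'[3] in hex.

P'[1] = 0x7, P'[2] = 0x8, P'[3] = 0x5

In OFB with a reused IV, both messages share the same keystream S_i, so C_i ⊕ C'_i = P_i ⊕ P'_i and thus P'_i = P_i ⊕ C_i ⊕ C'_i.
P'[1]: 0xB ⊕ 0x5 ⊕ 0x9 = 0x7.
P'[2]: 0x2 ⊕ 0x0 ⊕ 0xA = 0x8.
P'[3]: 0x6 ⊕ 0xD ⊕ 0xE = 0x5.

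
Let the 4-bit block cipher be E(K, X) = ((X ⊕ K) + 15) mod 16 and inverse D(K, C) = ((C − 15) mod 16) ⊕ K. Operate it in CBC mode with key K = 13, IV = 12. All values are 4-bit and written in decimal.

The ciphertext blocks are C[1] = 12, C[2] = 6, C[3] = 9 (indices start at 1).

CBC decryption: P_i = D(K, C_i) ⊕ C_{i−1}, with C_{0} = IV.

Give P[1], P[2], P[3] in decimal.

P[1]: D(K, 12) = 0; 0 ⊕ 12 = 12.
P[2]: D(K, 6) = 10; 10 ⊕ 12 = 6.
P[3]: D(K, 9) = 7; 7 ⊕ 6 = 1.

P[1] = 12, P[2] = 6, P[3] = 1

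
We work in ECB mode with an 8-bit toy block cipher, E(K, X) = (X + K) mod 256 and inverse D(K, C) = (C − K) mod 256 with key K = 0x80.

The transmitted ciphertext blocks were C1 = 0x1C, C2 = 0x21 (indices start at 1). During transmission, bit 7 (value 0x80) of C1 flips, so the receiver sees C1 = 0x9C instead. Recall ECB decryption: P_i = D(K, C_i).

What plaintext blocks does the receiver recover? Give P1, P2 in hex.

Only C1 changed, to 0x9C. In ECB, a change in C_i affects only P_i. Decrypting the received ciphertext:
P1: D(K, 0x9C) = 0x1C.
P2: D(K, 0x21) = 0xA1.
Blocks that differ from the original plaintext: P1.

P1 = 0x1C, P2 = 0xA1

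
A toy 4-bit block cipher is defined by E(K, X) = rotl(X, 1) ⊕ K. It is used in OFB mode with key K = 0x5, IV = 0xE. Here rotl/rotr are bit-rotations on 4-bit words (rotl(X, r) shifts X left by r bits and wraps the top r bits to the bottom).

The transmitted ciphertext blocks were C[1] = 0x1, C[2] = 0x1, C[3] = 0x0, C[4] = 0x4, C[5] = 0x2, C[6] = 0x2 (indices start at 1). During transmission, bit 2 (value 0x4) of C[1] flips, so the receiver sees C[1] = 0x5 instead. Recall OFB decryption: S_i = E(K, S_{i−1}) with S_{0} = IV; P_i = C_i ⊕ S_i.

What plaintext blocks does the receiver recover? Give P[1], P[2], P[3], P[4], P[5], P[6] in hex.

P[1] = 0xD, P[2] = 0x5, P[3] = 0xD, P[4] = 0xA, P[5] = 0xA, P[6] = 0x6

Only C[1] changed, to 0x5. In OFB, a change in C_i flips the same bit in P_i only; the keystream is unaffected. Decrypting the received ciphertext:
P[1]: S = E(K, 0xE) = 0x8; 0x5 ⊕ 0x8 = 0xD.
P[2]: S = E(K, 0x8) = 0x4; 0x1 ⊕ 0x4 = 0x5.
P[3]: S = E(K, 0x4) = 0xD; 0x0 ⊕ 0xD = 0xD.
P[4]: S = E(K, 0xD) = 0xE; 0x4 ⊕ 0xE = 0xA.
P[5]: S = E(K, 0xE) = 0x8; 0x2 ⊕ 0x8 = 0xA.
P[6]: S = E(K, 0x8) = 0x4; 0x2 ⊕ 0x4 = 0x6.
Blocks that differ from the original plaintext: P[1].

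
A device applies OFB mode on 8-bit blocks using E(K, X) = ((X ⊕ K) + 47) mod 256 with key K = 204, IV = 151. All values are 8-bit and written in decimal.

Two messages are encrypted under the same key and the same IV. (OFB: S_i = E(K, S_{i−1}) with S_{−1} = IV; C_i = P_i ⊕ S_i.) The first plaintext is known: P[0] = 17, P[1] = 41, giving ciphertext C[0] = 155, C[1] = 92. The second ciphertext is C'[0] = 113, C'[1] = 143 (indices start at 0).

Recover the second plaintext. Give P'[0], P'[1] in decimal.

P'[0] = 251, P'[1] = 250

In OFB with a reused IV, both messages share the same keystream S_i, so C_i ⊕ C'_i = P_i ⊕ P'_i and thus P'_i = P_i ⊕ C_i ⊕ C'_i.
P'[0]: 17 ⊕ 155 ⊕ 113 = 251.
P'[1]: 41 ⊕ 92 ⊕ 143 = 250.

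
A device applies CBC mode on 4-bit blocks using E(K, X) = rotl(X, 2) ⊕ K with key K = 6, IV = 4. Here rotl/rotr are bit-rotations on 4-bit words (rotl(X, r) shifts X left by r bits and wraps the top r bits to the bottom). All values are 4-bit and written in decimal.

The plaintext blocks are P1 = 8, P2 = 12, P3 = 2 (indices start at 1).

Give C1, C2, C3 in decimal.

CBC encryption: C_i = E(K, P_i ⊕ C_{i−1}), with C_{0} = IV.
C1: P1 ⊕ 4 = 12; E(K, 12) = 5.
C2: P2 ⊕ 5 = 9; E(K, 9) = 0.
C3: P3 ⊕ 0 = 2; E(K, 2) = 14.

C1 = 5, C2 = 0, C3 = 14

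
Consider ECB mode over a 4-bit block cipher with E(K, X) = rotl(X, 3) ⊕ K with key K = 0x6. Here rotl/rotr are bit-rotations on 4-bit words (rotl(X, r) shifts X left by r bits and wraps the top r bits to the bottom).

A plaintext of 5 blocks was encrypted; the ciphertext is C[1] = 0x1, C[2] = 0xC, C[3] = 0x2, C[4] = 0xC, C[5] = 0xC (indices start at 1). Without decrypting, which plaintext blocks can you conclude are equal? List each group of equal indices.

ECB encrypts each block independently with the same key, so equal ciphertext blocks imply equal plaintext blocks.
C[2] = C[4] = C[5] = 0xC, so P[2] = P[4] = P[5].

P[2] = P[4] = P[5]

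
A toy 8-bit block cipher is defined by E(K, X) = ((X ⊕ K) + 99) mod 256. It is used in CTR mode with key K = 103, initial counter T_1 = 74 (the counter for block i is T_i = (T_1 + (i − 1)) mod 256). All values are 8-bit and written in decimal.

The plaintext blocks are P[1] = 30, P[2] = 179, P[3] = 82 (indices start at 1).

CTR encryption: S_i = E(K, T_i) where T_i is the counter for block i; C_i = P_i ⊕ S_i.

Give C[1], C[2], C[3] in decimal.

C[1]: T = 74, S = E(K, T) = 144; 30 ⊕ 144 = 142.
C[2]: T = 75, S = E(K, T) = 143; 179 ⊕ 143 = 60.
C[3]: T = 76, S = E(K, T) = 142; 82 ⊕ 142 = 220.

C[1] = 142, C[2] = 60, C[3] = 220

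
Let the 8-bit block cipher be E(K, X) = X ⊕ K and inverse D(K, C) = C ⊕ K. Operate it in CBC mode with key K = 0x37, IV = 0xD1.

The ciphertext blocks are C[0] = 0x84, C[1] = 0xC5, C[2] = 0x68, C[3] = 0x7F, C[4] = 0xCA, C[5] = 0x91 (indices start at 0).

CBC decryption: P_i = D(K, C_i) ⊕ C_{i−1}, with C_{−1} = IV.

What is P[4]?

P[4] = 0x82

P[4]: D(K, 0xCA) = 0xFD; 0xFD ⊕ 0x7F = 0x82.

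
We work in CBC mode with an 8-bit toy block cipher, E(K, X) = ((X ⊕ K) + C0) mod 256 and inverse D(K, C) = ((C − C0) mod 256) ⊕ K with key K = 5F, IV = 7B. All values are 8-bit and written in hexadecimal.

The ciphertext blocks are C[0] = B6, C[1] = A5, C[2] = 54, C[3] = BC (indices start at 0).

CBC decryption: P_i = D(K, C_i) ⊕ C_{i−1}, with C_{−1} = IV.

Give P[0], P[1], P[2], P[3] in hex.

P[0] = D2, P[1] = 0C, P[2] = 6E, P[3] = F7

P[0]: D(K, B6) = A9; A9 ⊕ 7B = D2.
P[1]: D(K, A5) = BA; BA ⊕ B6 = 0C.
P[2]: D(K, 54) = CB; CB ⊕ A5 = 6E.
P[3]: D(K, BC) = A3; A3 ⊕ 54 = F7.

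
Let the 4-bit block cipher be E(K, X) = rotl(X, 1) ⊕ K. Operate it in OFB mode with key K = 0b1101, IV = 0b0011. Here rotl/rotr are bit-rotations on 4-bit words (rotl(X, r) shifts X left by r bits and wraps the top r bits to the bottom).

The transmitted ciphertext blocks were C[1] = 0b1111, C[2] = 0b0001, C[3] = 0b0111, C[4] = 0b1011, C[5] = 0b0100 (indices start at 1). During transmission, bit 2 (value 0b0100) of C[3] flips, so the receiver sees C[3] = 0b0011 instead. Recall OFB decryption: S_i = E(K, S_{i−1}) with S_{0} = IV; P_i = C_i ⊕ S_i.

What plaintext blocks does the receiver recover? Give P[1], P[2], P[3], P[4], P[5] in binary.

P[1] = 0b0100, P[2] = 0b1011, P[3] = 0b1011, P[4] = 0b0111, P[5] = 0b0000

Only C[3] changed, to 0b0011. In OFB, a change in C_i flips the same bit in P_i only; the keystream is unaffected. Decrypting the received ciphertext:
P[1]: S = E(K, 0b0011) = 0b1011; 0b1111 ⊕ 0b1011 = 0b0100.
P[2]: S = E(K, 0b1011) = 0b1010; 0b0001 ⊕ 0b1010 = 0b1011.
P[3]: S = E(K, 0b1010) = 0b1000; 0b0011 ⊕ 0b1000 = 0b1011.
P[4]: S = E(K, 0b1000) = 0b1100; 0b1011 ⊕ 0b1100 = 0b0111.
P[5]: S = E(K, 0b1100) = 0b0100; 0b0100 ⊕ 0b0100 = 0b0000.
Blocks that differ from the original plaintext: P[3].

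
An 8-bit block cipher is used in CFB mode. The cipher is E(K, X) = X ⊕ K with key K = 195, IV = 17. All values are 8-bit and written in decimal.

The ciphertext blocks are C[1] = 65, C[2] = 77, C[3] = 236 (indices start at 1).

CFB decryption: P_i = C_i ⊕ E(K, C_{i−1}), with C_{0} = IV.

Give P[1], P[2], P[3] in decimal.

P[1]: E(K, 17) = 210; 65 ⊕ 210 = 147.
P[2]: E(K, 65) = 130; 77 ⊕ 130 = 207.
P[3]: E(K, 77) = 142; 236 ⊕ 142 = 98.

P[1] = 147, P[2] = 207, P[3] = 98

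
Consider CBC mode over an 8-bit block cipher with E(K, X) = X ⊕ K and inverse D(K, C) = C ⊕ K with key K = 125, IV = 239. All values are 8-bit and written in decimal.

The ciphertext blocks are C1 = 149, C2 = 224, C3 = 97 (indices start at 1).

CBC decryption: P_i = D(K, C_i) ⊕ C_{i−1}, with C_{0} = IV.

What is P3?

P3 = 252

P3: D(K, 97) = 28; 28 ⊕ 224 = 252.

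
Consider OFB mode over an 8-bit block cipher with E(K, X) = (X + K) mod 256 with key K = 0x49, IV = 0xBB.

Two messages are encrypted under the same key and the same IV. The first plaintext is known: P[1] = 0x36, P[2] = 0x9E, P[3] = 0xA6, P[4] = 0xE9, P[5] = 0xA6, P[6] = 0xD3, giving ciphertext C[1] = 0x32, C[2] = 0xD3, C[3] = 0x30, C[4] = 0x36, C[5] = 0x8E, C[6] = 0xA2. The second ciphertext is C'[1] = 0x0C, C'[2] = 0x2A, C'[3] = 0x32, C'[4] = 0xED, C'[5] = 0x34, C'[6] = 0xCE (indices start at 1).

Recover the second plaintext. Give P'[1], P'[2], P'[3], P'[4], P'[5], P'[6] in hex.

In OFB with a reused IV, both messages share the same keystream S_i, so C_i ⊕ C'_i = P_i ⊕ P'_i and thus P'_i = P_i ⊕ C_i ⊕ C'_i.
P'[1]: 0x36 ⊕ 0x32 ⊕ 0x0C = 0x08.
P'[2]: 0x9E ⊕ 0xD3 ⊕ 0x2A = 0x67.
P'[3]: 0xA6 ⊕ 0x30 ⊕ 0x32 = 0xA4.
P'[4]: 0xE9 ⊕ 0x36 ⊕ 0xED = 0x32.
P'[5]: 0xA6 ⊕ 0x8E ⊕ 0x34 = 0x1C.
P'[6]: 0xD3 ⊕ 0xA2 ⊕ 0xCE = 0xBF.

P'[1] = 0x08, P'[2] = 0x67, P'[3] = 0xA4, P'[4] = 0x32, P'[5] = 0x1C, P'[6] = 0xBF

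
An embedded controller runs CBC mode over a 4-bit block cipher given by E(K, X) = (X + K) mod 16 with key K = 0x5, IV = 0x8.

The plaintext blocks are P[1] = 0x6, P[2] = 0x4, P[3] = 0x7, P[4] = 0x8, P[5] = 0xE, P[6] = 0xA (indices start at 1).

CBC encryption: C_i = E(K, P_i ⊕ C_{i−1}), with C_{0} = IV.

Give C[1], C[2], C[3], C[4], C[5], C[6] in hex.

C[1] = 0x3, C[2] = 0xC, C[3] = 0x0, C[4] = 0xD, C[5] = 0x8, C[6] = 0x7

C[1]: P[1] ⊕ 0x8 = 0xE; E(K, 0xE) = 0x3.
C[2]: P[2] ⊕ 0x3 = 0x7; E(K, 0x7) = 0xC.
C[3]: P[3] ⊕ 0xC = 0xB; E(K, 0xB) = 0x0.
C[4]: P[4] ⊕ 0x0 = 0x8; E(K, 0x8) = 0xD.
C[5]: P[5] ⊕ 0xD = 0x3; E(K, 0x3) = 0x8.
C[6]: P[6] ⊕ 0x8 = 0x2; E(K, 0x2) = 0x7.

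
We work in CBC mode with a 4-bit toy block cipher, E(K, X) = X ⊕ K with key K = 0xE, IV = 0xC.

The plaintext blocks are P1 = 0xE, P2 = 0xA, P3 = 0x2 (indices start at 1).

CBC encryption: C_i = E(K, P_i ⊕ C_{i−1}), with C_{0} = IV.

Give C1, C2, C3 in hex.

C1: P1 ⊕ 0xC = 0x2; E(K, 0x2) = 0xC.
C2: P2 ⊕ 0xC = 0x6; E(K, 0x6) = 0x8.
C3: P3 ⊕ 0x8 = 0xA; E(K, 0xA) = 0x4.

C1 = 0xC, C2 = 0x8, C3 = 0x4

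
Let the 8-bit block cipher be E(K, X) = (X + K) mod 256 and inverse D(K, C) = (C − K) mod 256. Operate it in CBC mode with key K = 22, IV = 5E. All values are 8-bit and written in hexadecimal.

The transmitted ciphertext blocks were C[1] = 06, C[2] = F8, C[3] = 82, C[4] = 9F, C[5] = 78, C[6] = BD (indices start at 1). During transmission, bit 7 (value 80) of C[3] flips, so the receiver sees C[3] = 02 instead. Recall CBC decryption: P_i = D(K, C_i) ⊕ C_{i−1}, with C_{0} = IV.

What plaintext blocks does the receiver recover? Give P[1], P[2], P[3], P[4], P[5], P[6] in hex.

P[1] = BA, P[2] = D0, P[3] = 18, P[4] = 7F, P[5] = C9, P[6] = E3

Only C[3] changed, to 02. In CBC, a change in C_i garbles P_i and flips the same bit in P_{i+1}. Decrypting the received ciphertext:
P[1]: D(K, 06) = E4; E4 ⊕ 5E = BA.
P[2]: D(K, F8) = D6; D6 ⊕ 06 = D0.
P[3]: D(K, 02) = E0; E0 ⊕ F8 = 18.
P[4]: D(K, 9F) = 7D; 7D ⊕ 02 = 7F.
P[5]: D(K, 78) = 56; 56 ⊕ 9F = C9.
P[6]: D(K, BD) = 9B; 9B ⊕ 78 = E3.
Blocks that differ from the original plaintext: P[3], P[4].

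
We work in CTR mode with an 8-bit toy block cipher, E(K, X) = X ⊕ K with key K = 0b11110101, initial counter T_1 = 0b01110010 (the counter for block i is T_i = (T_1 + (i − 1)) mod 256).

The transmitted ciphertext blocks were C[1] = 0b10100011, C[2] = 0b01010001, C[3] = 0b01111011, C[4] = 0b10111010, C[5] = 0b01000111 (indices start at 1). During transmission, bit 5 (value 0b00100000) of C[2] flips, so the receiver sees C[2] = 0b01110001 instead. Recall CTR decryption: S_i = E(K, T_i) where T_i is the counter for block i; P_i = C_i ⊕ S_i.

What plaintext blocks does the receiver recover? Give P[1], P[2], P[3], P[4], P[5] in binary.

P[1] = 0b00100100, P[2] = 0b11110111, P[3] = 0b11111010, P[4] = 0b00111010, P[5] = 0b11000100

Only C[2] changed, to 0b01110001. In CTR, a change in C_i flips the same bit in P_i only; the keystream is unaffected. Decrypting the received ciphertext:
P[1]: T = 0b01110010, S = E(K, T) = 0b10000111; 0b10100011 ⊕ 0b10000111 = 0b00100100.
P[2]: T = 0b01110011, S = E(K, T) = 0b10000110; 0b01110001 ⊕ 0b10000110 = 0b11110111.
P[3]: T = 0b01110100, S = E(K, T) = 0b10000001; 0b01111011 ⊕ 0b10000001 = 0b11111010.
P[4]: T = 0b01110101, S = E(K, T) = 0b10000000; 0b10111010 ⊕ 0b10000000 = 0b00111010.
P[5]: T = 0b01110110, S = E(K, T) = 0b10000011; 0b01000111 ⊕ 0b10000011 = 0b11000100.
Blocks that differ from the original plaintext: P[2].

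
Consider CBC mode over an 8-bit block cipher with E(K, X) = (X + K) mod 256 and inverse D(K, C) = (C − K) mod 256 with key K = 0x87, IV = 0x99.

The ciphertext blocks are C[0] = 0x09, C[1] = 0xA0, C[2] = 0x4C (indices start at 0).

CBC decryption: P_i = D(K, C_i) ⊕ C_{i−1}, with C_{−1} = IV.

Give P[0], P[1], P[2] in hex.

P[0] = 0x1B, P[1] = 0x10, P[2] = 0x65

P[0]: D(K, 0x09) = 0x82; 0x82 ⊕ 0x99 = 0x1B.
P[1]: D(K, 0xA0) = 0x19; 0x19 ⊕ 0x09 = 0x10.
P[2]: D(K, 0x4C) = 0xC5; 0xC5 ⊕ 0xA0 = 0x65.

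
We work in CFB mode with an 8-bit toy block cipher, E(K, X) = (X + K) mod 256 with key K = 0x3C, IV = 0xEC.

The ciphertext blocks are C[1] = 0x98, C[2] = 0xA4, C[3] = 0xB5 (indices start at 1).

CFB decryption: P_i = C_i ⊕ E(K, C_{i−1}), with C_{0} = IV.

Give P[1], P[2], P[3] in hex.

P[1] = 0xB0, P[2] = 0x70, P[3] = 0x55

P[1]: E(K, 0xEC) = 0x28; 0x98 ⊕ 0x28 = 0xB0.
P[2]: E(K, 0x98) = 0xD4; 0xA4 ⊕ 0xD4 = 0x70.
P[3]: E(K, 0xA4) = 0xE0; 0xB5 ⊕ 0xE0 = 0x55.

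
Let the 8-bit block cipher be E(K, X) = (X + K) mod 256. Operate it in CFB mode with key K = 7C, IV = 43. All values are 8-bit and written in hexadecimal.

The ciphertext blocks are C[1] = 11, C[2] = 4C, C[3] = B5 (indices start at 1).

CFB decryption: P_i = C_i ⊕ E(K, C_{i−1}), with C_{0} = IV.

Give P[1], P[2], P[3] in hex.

P[1]: E(K, 43) = BF; 11 ⊕ BF = AE.
P[2]: E(K, 11) = 8D; 4C ⊕ 8D = C1.
P[3]: E(K, 4C) = C8; B5 ⊕ C8 = 7D.

P[1] = AE, P[2] = C1, P[3] = 7D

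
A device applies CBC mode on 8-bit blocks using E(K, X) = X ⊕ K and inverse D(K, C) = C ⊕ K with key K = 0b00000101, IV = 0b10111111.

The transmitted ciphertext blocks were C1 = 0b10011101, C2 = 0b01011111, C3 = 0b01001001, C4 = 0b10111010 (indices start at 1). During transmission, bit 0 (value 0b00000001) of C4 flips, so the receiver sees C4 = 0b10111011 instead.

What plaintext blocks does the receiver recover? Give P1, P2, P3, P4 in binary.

P1 = 0b00100111, P2 = 0b11000111, P3 = 0b00010011, P4 = 0b11110111

CBC decryption: P_i = D(K, C_i) ⊕ C_{i−1}, with C_{0} = IV.
Only C4 changed, to 0b10111011. In CBC, a change in C_i garbles P_i and flips the same bit in P_{i+1}. Decrypting the received ciphertext:
P1: D(K, 0b10011101) = 0b10011000; 0b10011000 ⊕ 0b10111111 = 0b00100111.
P2: D(K, 0b01011111) = 0b01011010; 0b01011010 ⊕ 0b10011101 = 0b11000111.
P3: D(K, 0b01001001) = 0b01001100; 0b01001100 ⊕ 0b01011111 = 0b00010011.
P4: D(K, 0b10111011) = 0b10111110; 0b10111110 ⊕ 0b01001001 = 0b11110111.
Blocks that differ from the original plaintext: P4.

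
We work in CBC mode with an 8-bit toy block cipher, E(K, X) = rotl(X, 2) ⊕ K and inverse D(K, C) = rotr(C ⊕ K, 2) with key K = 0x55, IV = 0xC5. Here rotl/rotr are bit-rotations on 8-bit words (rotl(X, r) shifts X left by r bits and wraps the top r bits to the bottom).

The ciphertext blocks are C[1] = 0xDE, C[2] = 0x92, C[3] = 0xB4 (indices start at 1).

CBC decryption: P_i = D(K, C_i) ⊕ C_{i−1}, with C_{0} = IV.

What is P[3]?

P[3]: D(K, 0xB4) = 0x78; 0x78 ⊕ 0x92 = 0xEA.

P[3] = 0xEA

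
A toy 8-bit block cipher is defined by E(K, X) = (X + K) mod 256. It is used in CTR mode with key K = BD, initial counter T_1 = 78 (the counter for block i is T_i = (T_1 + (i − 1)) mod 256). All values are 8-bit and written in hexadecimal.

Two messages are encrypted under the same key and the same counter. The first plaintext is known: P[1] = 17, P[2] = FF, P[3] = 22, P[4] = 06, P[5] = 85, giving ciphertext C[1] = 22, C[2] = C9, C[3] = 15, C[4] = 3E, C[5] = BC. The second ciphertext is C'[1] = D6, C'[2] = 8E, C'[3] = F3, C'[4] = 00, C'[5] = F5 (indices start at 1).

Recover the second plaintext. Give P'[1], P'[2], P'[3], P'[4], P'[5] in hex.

In CTR with a reused counter, both messages share the same keystream S_i, so C_i ⊕ C'_i = P_i ⊕ P'_i and thus P'_i = P_i ⊕ C_i ⊕ C'_i.
P'[1]: 17 ⊕ 22 ⊕ D6 = E3.
P'[2]: FF ⊕ C9 ⊕ 8E = B8.
P'[3]: 22 ⊕ 15 ⊕ F3 = C4.
P'[4]: 06 ⊕ 3E ⊕ 00 = 38.
P'[5]: 85 ⊕ BC ⊕ F5 = CC.

P'[1] = E3, P'[2] = B8, P'[3] = C4, P'[4] = 38, P'[5] = CC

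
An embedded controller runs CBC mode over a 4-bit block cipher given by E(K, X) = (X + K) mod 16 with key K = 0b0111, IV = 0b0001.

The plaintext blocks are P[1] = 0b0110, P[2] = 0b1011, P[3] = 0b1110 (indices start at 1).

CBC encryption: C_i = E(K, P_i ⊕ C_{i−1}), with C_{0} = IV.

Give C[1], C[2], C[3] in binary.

C[1]: P[1] ⊕ 0b0001 = 0b0111; E(K, 0b0111) = 0b1110.
C[2]: P[2] ⊕ 0b1110 = 0b0101; E(K, 0b0101) = 0b1100.
C[3]: P[3] ⊕ 0b1100 = 0b0010; E(K, 0b0010) = 0b1001.

C[1] = 0b1110, C[2] = 0b1100, C[3] = 0b1001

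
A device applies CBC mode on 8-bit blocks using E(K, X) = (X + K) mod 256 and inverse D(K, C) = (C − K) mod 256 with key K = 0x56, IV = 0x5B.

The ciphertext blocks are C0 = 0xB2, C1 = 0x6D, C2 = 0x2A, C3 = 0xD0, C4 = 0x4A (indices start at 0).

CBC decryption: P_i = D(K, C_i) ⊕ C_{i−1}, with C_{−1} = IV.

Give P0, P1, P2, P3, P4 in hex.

P0 = 0x07, P1 = 0xA5, P2 = 0xB9, P3 = 0x50, P4 = 0x24

P0: D(K, 0xB2) = 0x5C; 0x5C ⊕ 0x5B = 0x07.
P1: D(K, 0x6D) = 0x17; 0x17 ⊕ 0xB2 = 0xA5.
P2: D(K, 0x2A) = 0xD4; 0xD4 ⊕ 0x6D = 0xB9.
P3: D(K, 0xD0) = 0x7A; 0x7A ⊕ 0x2A = 0x50.
P4: D(K, 0x4A) = 0xF4; 0xF4 ⊕ 0xD0 = 0x24.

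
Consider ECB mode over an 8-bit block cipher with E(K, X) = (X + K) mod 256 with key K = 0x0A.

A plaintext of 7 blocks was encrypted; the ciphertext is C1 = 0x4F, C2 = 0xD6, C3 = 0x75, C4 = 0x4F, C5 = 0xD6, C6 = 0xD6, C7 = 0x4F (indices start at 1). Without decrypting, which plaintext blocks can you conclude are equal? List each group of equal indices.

ECB encrypts each block independently with the same key, so equal ciphertext blocks imply equal plaintext blocks.
C1 = C4 = C7 = 0x4F, so P1 = P4 = P7.
C2 = C5 = C6 = 0xD6, so P2 = P5 = P6.

P1 = P4 = P7; P2 = P5 = P6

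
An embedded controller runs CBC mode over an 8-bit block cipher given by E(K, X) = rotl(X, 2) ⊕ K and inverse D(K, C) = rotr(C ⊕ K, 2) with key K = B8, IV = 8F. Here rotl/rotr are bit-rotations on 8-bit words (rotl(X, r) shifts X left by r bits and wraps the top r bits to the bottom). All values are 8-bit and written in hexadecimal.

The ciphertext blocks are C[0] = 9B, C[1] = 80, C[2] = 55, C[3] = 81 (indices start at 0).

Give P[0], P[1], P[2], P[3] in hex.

CBC decryption: P_i = D(K, C_i) ⊕ C_{i−1}, with C_{−1} = IV.
P[0]: D(K, 9B) = C8; C8 ⊕ 8F = 47.
P[1]: D(K, 80) = 0E; 0E ⊕ 9B = 95.
P[2]: D(K, 55) = 7B; 7B ⊕ 80 = FB.
P[3]: D(K, 81) = 4E; 4E ⊕ 55 = 1B.

P[0] = 47, P[1] = 95, P[2] = FB, P[3] = 1B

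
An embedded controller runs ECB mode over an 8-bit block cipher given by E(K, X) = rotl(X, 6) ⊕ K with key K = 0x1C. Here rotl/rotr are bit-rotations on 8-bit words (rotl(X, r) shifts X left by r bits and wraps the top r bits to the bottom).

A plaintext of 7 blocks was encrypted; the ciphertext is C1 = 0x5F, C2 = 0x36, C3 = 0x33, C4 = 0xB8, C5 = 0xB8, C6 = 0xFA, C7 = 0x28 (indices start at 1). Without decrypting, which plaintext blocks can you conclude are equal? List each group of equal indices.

ECB encrypts each block independently with the same key, so equal ciphertext blocks imply equal plaintext blocks.
C4 = C5 = 0xB8, so P4 = P5.

P4 = P5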